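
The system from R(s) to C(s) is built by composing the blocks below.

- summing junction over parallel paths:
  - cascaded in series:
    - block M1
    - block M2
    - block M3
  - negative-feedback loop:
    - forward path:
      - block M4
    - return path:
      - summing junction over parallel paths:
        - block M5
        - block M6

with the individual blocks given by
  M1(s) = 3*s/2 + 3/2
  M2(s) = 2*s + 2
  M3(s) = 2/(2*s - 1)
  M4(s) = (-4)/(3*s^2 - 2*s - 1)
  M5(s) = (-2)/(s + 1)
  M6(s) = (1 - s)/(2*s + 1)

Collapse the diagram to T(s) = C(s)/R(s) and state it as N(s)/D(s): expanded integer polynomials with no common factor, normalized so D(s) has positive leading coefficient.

(1) reduce the series chain M1, M2, M3 gives (6*s^2 + 12*s + 6)/(2*s - 1)
(2) sum the parallel branches M5, M6 gives (-s^2 - 4*s - 1)/(2*s^2 + 3*s + 1)
(3) reduce the feedback loop with forward M4 and return (M5+M6) gives (-8*s^2 - 12*s - 4)/(6*s^4 + 5*s^3 - s^2 + 11*s + 3)
(4) add (M1*M2*M3), [M4/(1+M4*(M5+M6))] (parallel) - this is the overall T(s), already in the required normalized form

Final answer: (36*s^6 + 102*s^5 + 90*s^4 + 68*s^3 + 128*s^2 + 106*s + 22)/(12*s^5 + 4*s^4 - 7*s^3 + 23*s^2 - 5*s - 3)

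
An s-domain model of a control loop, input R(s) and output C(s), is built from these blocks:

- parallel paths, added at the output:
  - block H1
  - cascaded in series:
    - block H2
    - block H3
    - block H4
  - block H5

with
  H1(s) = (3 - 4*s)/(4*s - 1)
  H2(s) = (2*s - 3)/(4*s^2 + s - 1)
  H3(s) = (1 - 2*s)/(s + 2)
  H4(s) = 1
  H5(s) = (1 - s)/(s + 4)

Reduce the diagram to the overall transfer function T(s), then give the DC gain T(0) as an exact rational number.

Answer: -5/4

Working:
Step 1 - reduce the series chain H2, H3, H4 = (-4*s^2 + 8*s - 3)/(4*s^3 + 9*s^2 + s - 2)
Step 2 - parallel reduction of H1, (H2*H3*H4), H5 = (-32*s^5 - 120*s^4 - 64*s^3 + 231*s^2 - 50*s - 10)/(16*s^5 + 96*s^4 + 123*s^3 - 29*s^2 - 34*s + 8)
DC gain: substitute s = 0 into T(s) from step 2: T(0) = -10/8 = -5/4.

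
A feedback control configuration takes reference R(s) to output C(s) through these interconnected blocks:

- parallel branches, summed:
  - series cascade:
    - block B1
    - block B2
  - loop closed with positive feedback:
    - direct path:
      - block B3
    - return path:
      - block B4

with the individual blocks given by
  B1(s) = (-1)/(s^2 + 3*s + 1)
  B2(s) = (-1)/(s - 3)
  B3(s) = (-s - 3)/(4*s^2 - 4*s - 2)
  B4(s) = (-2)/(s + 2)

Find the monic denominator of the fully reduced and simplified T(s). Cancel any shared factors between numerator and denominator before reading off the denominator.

First reduce the diagram to T(s).

Step 1 - multiply B1, B2 (series) -> 1/(s^3 - 8*s - 3)
Step 2 - feedback reduction of B3, B4 -> (-s^2 - 5*s - 6)/(4*s^3 + 4*s^2 - 12*s - 10)
Step 3 - add (B1*B2), [B3/(1-B3*B4)] (parallel) -> (-s^5 - 5*s^4 + 6*s^3 + 47*s^2 + 51*s + 8)/(4*s^6 + 4*s^5 - 44*s^4 - 54*s^3 + 84*s^2 + 116*s + 30)
The result of step 3 is T(s) in lowest terms. Its denominator has leading coefficient 4; dividing the denominator through by 4 makes it monic.

Answer: s^6 + s^5 - 11*s^4 - 27*s^3/2 + 21*s^2 + 29*s + 15/2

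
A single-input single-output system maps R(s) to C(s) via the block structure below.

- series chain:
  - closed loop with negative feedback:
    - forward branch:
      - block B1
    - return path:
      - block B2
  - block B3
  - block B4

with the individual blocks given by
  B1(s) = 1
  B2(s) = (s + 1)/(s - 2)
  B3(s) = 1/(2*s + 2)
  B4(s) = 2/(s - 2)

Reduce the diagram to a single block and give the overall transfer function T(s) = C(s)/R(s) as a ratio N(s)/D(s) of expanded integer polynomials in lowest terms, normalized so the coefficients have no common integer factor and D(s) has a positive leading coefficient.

(1) reduce the feedback loop with forward B1 and return B2: (s - 2)/(2*s - 1)
(2) combine [B1/(1+B1*B2)], B3, B4 in series: this yields T(s), and no further normalization is needed

Therefore the answer is 1/(2*s^2 + s - 1).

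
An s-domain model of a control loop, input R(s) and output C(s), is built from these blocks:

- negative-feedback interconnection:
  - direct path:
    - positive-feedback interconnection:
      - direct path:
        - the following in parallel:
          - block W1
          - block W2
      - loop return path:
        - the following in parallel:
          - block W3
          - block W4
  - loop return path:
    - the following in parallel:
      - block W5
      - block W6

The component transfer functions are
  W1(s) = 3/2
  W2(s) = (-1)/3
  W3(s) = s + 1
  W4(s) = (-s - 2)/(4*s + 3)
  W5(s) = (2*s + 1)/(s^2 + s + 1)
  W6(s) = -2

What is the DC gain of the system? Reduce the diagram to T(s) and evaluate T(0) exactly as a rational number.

Answer: -21/10

Working:
1. combine W1, W2 in parallel: 7/6
2. add W3, W4 (parallel): (4*s^2 + 6*s + 1)/(4*s + 3)
3. feedback reduction of (W1+W2), (W3+W4): (-28*s - 21)/(28*s^2 + 18*s - 11)
4. add W5, W6 (parallel): (-2*s^2 - 1)/(s^2 + s + 1)
5. close the feedback loop around [(W1+W2)/(1-(W1+W2)*(W3+W4))], (W5+W6): (-28*s^3 - 49*s^2 - 49*s - 21)/(28*s^4 + 102*s^3 + 77*s^2 + 35*s + 10)
Evaluating the step-5 result (the overall T(s)) at s = 0 gives T(0) = -21/10.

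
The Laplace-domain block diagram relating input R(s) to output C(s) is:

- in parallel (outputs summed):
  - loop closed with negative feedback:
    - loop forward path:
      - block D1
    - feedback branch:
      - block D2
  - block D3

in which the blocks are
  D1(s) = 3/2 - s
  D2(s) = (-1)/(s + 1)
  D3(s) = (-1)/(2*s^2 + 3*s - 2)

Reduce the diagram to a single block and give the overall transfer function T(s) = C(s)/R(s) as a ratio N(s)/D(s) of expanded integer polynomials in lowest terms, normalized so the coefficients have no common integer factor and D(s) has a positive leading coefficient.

Answer: (-4*s^4 - 4*s^3 + 13*s^2 + 3*s - 5)/(8*s^3 + 10*s^2 - 11*s + 2)

Working:
Step 1: feedback reduction of D1, D2; result (-2*s^2 + s + 3)/(4*s - 1)
Step 2: sum the parallel branches [D1/(1+D1*D2)], D3 - this is the overall T(s), already in the required normalized form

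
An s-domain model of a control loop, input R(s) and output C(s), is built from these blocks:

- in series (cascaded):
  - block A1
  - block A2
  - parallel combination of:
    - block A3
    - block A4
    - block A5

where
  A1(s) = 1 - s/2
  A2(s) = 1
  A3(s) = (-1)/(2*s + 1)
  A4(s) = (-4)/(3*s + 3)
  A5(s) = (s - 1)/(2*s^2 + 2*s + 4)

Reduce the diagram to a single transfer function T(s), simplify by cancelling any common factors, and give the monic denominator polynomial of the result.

The answer is s^4 + 5*s^3/2 + 4*s^2 + 7*s/2 + 1.

Reasoning:
1. combine A3, A4, A5 in parallel; result (-16*s^3 - 33*s^2 - 64*s - 31)/(12*s^4 + 30*s^3 + 48*s^2 + 42*s + 12)
2. series reduction of A1, A2, (A3+A4+A5); result (16*s^4 + s^3 - 2*s^2 - 97*s - 62)/(24*s^4 + 60*s^3 + 96*s^2 + 84*s + 24)
That last expression is T(s), already simplified. Scaling its denominator by 1/24 (the reciprocal of the leading coefficient) yields the monic denominator.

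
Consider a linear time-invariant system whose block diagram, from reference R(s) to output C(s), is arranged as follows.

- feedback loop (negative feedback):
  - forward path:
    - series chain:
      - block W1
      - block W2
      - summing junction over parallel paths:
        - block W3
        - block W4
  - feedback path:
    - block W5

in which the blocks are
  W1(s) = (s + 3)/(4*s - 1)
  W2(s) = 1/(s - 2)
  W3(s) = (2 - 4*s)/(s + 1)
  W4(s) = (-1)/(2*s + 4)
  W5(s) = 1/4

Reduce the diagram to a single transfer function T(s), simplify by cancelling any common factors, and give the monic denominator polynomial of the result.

Reducing step by step:

1. sum the parallel branches W3, W4; result (-8*s^2 - 13*s + 7)/(2*s^2 + 6*s + 4)
2. series reduction of W1, W2, (W3+W4); result (-8*s^3 - 37*s^2 - 32*s + 21)/(8*s^4 + 6*s^3 - 34*s^2 - 24*s + 8)
3. feedback reduction of (W1*W2*(W3+W4)), W5; result (-32*s^3 - 148*s^2 - 128*s + 84)/(32*s^4 + 16*s^3 - 173*s^2 - 128*s + 53)
The result of step 3 is T(s) in lowest terms. Its denominator has leading coefficient 32; dividing the denominator through by 32 makes it monic.

Answer: s^4 + s^3/2 - 173*s^2/32 - 4*s + 53/32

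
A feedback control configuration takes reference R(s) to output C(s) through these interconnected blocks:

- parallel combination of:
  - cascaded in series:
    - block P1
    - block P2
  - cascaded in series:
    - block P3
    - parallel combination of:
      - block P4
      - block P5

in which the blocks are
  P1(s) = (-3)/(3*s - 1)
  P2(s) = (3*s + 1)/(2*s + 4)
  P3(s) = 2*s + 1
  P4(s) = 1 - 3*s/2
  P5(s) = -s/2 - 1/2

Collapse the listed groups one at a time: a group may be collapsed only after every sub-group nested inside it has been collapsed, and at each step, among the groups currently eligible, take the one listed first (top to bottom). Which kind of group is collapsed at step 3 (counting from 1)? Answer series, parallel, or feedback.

(1) reduce the series chain P1, P2
(2) combine P4, P5 in parallel
(3) cascade P3, (P4+P5)
(4) combine (P1*P2), (P3*(P4+P5)) in parallel
At step 3 the group reduced is series.

Hence the answer: series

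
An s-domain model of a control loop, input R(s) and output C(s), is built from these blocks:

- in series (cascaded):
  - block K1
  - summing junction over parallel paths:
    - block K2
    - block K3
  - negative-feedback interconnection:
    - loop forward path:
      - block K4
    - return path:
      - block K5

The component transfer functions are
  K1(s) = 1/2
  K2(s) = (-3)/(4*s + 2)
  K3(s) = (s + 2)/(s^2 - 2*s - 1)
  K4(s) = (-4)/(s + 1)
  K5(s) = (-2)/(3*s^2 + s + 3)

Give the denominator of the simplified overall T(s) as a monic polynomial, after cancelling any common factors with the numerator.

Reducing step by step:

Step 1 - combine K2, K3 in parallel -> (s^2 + 16*s + 7)/(4*s^3 - 6*s^2 - 8*s - 2)
Step 2 - reduce the feedback loop with forward K4 and return K5 -> (-12*s^2 - 4*s - 12)/(3*s^3 + 4*s^2 + 4*s + 11)
Step 3 - cascade K1, (K2+K3), [K4/(1+K4*K5)] -> (-3*s^4 - 49*s^3 - 40*s^2 - 55*s - 21)/(6*s^6 - s^5 - 16*s^4 - 9*s^3 - 53*s^2 - 48*s - 11)
Step 3 gives the fully reduced T(s), with no common factor left to cancel. The denominator's leading coefficient is 6, so divide each of its coefficients by 6 to get the monic form.

Answer: s^6 - s^5/6 - 8*s^4/3 - 3*s^3/2 - 53*s^2/6 - 8*s - 11/6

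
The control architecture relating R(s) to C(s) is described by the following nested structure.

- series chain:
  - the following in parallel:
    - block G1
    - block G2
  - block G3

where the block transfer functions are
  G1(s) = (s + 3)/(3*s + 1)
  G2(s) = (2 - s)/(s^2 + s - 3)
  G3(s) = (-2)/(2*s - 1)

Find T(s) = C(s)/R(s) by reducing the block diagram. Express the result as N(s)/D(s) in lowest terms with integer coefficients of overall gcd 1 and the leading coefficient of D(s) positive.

Step 1: sum the parallel branches G1, G2; result (s^3 + s^2 + 5*s - 7)/(3*s^3 + 4*s^2 - 8*s - 3)
Step 2: series reduction of (G1+G2), G3; the result is T(s) itself (integer coefficients, no common factor, positive leading denominator coefficient)

Answer: (-2*s^3 - 2*s^2 - 10*s + 14)/(6*s^4 + 5*s^3 - 20*s^2 + 2*s + 3)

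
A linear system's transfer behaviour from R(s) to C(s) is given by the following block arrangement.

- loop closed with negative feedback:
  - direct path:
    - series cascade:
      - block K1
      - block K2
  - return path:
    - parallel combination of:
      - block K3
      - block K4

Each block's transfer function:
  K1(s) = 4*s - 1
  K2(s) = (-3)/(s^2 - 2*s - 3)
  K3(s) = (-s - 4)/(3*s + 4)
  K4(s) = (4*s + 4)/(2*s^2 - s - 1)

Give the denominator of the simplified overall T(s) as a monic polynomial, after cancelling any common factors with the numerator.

The answer is s^5 + 17*s^4/6 - 101*s^3/6 - 193*s^2/3 - 56*s/3 + 12.

Reasoning:
1. cascade K1, K2 = (3 - 12*s)/(s^2 - 2*s - 3)
2. add K3, K4 (parallel) = (-2*s^3 + 5*s^2 + 33*s + 20)/(6*s^3 + 5*s^2 - 7*s - 4)
3. collapse the loop ((K1*K2) forward, (K3+K4) return) = (-72*s^4 - 42*s^3 + 99*s^2 + 27*s - 12)/(6*s^5 + 17*s^4 - 101*s^3 - 386*s^2 - 112*s + 72)
No further cancellation is possible in the step-3 result, so that is T(s). Its denominator becomes monic after dividing by the leading coefficient 6.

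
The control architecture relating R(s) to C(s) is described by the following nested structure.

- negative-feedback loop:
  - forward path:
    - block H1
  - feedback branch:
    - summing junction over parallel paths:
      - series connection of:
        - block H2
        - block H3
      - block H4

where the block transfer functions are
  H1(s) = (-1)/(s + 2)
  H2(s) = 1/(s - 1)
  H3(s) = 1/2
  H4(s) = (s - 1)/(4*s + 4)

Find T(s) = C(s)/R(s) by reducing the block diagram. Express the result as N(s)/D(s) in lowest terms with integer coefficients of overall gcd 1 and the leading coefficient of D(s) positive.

Reducing step by step:

(1) cascade H2, H3, giving 1/(2*s - 2)
(2) parallel reduction of (H2*H3), H4, giving (s^2 + 3)/(4*s^2 - 4)
(3) collapse the loop (H1 forward, ((H2*H3)+H4) return); the result is T(s) itself (integer coefficients, no common factor, positive leading denominator coefficient)

Answer: (4 - 4*s^2)/(4*s^3 + 7*s^2 - 4*s - 11)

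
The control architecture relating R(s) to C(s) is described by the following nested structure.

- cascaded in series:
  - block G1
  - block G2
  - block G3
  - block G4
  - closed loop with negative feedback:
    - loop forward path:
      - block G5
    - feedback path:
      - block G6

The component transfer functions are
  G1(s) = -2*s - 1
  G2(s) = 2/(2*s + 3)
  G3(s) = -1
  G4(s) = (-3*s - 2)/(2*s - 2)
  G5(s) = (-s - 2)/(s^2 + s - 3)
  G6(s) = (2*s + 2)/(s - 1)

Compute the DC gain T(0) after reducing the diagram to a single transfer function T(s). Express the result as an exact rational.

Step 1. feedback reduction of G5, G6; result (-s^2 - s + 2)/(s^3 - 2*s^2 - 10*s - 1)
Step 2. cascade G1, G2, G3, G4, [G5/(1+G5*G6)]; result (6*s^3 + 19*s^2 + 16*s + 4)/(2*s^4 - s^3 - 26*s^2 - 32*s - 3)
Evaluating the step-2 result (the overall T(s)) at s = 0 gives T(0) = 4/(-3) = -4/3.

Hence the answer: -4/3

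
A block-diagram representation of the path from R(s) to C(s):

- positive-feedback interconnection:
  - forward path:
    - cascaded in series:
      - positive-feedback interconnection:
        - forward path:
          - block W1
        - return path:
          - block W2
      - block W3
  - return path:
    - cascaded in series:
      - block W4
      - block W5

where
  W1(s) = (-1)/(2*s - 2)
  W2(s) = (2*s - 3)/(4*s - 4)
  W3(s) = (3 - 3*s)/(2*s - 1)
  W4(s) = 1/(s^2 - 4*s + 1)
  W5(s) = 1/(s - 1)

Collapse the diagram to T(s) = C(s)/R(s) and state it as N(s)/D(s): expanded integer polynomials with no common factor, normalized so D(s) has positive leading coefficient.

1. collapse the loop (W1 forward, W2 return) gives (4 - 4*s)/(8*s^2 - 14*s + 5)
2. combine [W1/(1-W1*W2)], W3 in series gives (12*s^2 - 24*s + 12)/(16*s^3 - 36*s^2 + 24*s - 5)
3. multiply W4, W5 (series) gives 1/(s^3 - 5*s^2 + 5*s - 1)
4. close the feedback loop around ([W1/(1-W1*W2)]*W3), (W4*W5) - this is the overall T(s), already in the required normalized form

Answer: (12*s^4 - 72*s^3 + 120*s^2 - 72*s + 12)/(16*s^5 - 100*s^4 + 184*s^3 - 137*s^2 + 32*s + 7)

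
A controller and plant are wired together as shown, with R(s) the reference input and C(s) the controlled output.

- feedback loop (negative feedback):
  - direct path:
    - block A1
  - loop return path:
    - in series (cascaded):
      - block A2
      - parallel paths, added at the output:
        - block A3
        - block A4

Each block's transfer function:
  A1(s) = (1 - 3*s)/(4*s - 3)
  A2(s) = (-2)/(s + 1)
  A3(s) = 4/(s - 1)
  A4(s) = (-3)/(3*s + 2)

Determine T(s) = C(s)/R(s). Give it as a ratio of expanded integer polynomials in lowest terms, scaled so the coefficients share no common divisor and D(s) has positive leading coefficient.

Step 1 - reduce the parallel group A3, A4; result (9*s + 11)/(3*s^2 - s - 2)
Step 2 - reduce the series chain A2, (A3+A4); result (-18*s - 22)/(3*s^3 + 2*s^2 - 3*s - 2)
Step 3 - reduce the feedback loop with forward A1 and return (A2*(A3+A4)); the result is T(s) itself (integer coefficients, no common factor, positive leading denominator coefficient)

Hence the answer: (-9*s^4 - 3*s^3 + 11*s^2 + 3*s - 2)/(12*s^4 - s^3 + 36*s^2 + 49*s - 16)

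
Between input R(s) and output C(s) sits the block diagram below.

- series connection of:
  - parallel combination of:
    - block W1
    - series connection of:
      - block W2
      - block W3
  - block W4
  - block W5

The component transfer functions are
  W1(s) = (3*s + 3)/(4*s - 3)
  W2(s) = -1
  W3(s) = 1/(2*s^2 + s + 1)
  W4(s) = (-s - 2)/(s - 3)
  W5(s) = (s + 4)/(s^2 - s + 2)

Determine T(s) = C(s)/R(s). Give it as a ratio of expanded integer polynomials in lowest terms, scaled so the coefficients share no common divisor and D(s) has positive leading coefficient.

[1] cascade W2, W3 -> (-1)/(2*s^2 + s + 1)
[2] sum the parallel branches W1, (W2*W3) -> (6*s^3 + 9*s^2 + 2*s + 6)/(8*s^3 - 2*s^2 + s - 3)
[3] reduce the series chain (W1+(W2*W3)), W4, W5: this yields T(s), and no further normalization is needed

Hence the answer: (-6*s^5 - 45*s^4 - 104*s^3 - 90*s^2 - 52*s - 48)/(8*s^6 - 34*s^5 + 49*s^4 - 65*s^3 + 29*s^2 - 21*s + 18)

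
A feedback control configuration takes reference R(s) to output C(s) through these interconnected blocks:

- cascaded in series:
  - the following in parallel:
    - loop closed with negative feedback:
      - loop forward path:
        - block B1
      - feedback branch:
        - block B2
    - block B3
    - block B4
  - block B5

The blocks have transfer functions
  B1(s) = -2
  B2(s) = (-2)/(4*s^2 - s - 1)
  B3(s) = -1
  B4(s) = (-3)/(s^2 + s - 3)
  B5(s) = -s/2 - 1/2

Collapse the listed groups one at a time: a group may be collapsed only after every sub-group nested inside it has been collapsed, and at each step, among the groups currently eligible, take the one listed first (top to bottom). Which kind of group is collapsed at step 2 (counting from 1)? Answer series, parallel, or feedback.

Answer: parallel

Working:
Step 1: feedback reduction of B1, B2
Step 2: sum the parallel branches [B1/(1+B1*B2)], B3, B4
Step 3: multiply ([B1/(1+B1*B2)]+B3+B4), B5 (series)
The group at step 2 is a parallel group.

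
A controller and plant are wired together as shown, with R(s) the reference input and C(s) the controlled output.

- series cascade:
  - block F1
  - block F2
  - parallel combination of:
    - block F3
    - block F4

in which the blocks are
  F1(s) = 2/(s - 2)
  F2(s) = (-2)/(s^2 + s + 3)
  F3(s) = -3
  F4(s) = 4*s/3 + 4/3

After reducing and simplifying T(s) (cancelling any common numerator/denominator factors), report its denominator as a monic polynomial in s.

Answer: s^3 - s^2 + s - 6

Working:
Step 1 - combine F3, F4 in parallel = 4*s/3 - 5/3
Step 2 - cascade F1, F2, (F3+F4) = (20 - 16*s)/(3*s^3 - 3*s^2 + 3*s - 18)
Step 2 gives the fully reduced T(s), with no common factor left to cancel. The denominator's leading coefficient is 3, so divide each of its coefficients by 3 to get the monic form.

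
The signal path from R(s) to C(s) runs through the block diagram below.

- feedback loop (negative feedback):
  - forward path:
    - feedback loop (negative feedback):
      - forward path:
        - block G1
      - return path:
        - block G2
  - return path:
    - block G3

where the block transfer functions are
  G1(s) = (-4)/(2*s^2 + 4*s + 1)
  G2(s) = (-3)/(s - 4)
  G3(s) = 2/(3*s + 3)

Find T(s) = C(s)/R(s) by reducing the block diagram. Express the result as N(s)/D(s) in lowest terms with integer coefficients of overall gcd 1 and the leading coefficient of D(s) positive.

First reduce the diagram to T(s).

Step 1. apply the feedback formula to G1, G2 gives (16 - 4*s)/(2*s^3 - 4*s^2 - 15*s + 8)
Step 2. apply the feedback formula to [G1/(1+G1*G2)], G3: this yields T(s), and no further normalization is needed

Answer: (-12*s^2 + 36*s + 48)/(6*s^4 - 6*s^3 - 57*s^2 - 29*s + 56)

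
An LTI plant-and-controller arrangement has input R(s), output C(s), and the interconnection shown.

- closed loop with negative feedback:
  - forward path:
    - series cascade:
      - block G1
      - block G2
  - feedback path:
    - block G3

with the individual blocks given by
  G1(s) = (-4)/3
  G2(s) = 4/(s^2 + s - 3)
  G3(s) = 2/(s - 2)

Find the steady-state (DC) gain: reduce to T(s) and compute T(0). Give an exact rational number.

Answer: -16/7

Working:
[1] combine G1, G2 in series, giving (-16)/(3*s^2 + 3*s - 9)
[2] collapse the loop ((G1*G2) forward, G3 return), giving (32 - 16*s)/(3*s^3 - 3*s^2 - 15*s - 14)
Evaluating the step-2 result (the overall T(s)) at s = 0 gives T(0) = 32/(-14) = -16/7.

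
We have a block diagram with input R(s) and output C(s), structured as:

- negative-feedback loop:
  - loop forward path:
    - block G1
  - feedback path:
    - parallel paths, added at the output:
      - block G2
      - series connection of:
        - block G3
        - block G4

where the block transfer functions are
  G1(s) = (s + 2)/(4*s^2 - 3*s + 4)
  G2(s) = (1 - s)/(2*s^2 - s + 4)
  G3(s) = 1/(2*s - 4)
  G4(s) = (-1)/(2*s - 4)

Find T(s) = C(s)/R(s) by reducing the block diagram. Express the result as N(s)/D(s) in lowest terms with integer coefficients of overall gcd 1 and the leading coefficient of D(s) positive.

Step 1 - reduce the series chain G3, G4 = (-1)/(4*s^2 - 16*s + 16)
Step 2 - reduce the parallel group G2, (G3*G4) = (-4*s^3 + 18*s^2 - 31*s + 12)/(8*s^4 - 36*s^3 + 64*s^2 - 80*s + 64)
Step 3 - close the feedback loop around G1, (G2+(G3*G4)), giving the overall T(s)

Final answer: (8*s^5 - 20*s^4 - 8*s^3 + 48*s^2 - 96*s + 128)/(32*s^6 - 168*s^5 + 392*s^4 - 646*s^3 + 757*s^2 - 562*s + 280)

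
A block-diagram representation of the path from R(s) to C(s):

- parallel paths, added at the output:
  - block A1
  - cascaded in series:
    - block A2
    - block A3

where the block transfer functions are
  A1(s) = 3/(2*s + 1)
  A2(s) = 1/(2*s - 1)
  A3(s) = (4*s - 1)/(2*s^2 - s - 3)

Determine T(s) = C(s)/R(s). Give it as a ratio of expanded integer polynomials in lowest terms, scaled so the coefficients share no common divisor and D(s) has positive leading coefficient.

Reducing step by step:

[1] cascade A2, A3 -> (4*s - 1)/(4*s^3 - 4*s^2 - 5*s + 3)
[2] reduce the parallel group A1, (A2*A3); the result is T(s) itself (integer coefficients, no common factor, positive leading denominator coefficient)

Answer: (12*s^3 - 4*s^2 - 13*s + 8)/(8*s^4 - 4*s^3 - 14*s^2 + s + 3)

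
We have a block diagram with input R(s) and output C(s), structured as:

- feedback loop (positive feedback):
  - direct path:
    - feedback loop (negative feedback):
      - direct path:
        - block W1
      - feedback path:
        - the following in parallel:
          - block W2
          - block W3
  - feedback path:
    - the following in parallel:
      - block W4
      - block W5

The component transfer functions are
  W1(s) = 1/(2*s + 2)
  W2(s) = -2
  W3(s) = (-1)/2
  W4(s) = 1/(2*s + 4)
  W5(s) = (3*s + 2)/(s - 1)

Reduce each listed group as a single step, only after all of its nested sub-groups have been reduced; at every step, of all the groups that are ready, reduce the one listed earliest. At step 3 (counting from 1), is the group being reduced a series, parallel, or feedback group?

1. reduce the parallel group W2, W3
2. feedback reduction of W1, (W2+W3)
3. combine W4, W5 in parallel
4. collapse the loop ([W1/(1+W1*(W2+W3))] forward, (W4+W5) return)
Step 3 collapses a parallel group.

Hence the answer: parallel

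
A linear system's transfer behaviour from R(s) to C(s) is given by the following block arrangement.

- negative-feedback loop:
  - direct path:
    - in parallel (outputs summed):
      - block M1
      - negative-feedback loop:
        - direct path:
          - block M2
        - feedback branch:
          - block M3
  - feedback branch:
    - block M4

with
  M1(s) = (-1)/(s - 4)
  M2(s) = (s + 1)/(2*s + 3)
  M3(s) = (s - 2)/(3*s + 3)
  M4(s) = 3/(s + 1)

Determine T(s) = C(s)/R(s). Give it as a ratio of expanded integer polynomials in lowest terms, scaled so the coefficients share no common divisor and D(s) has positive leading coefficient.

Reducing step by step:

[1] collapse the loop (M2 forward, M3 return) -> 3/7
[2] parallel reduction of M1, [M2/(1+M2*M3)] -> (3*s - 19)/(7*s - 28)
[3] close the feedback loop around (M1+[M2/(1+M2*M3)]), M4 - this is the overall T(s), already in the required normalized form

Answer: (3*s^2 - 16*s - 19)/(7*s^2 - 12*s - 85)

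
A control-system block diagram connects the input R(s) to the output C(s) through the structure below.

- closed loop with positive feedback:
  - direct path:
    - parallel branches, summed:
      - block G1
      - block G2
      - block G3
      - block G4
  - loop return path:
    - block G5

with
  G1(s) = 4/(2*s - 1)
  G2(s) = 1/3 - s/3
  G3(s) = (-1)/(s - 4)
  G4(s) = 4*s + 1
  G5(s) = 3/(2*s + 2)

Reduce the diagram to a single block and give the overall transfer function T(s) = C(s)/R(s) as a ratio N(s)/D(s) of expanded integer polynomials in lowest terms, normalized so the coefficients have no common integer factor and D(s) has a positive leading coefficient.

Reducing step by step:

(1) sum the parallel branches G1, G2, G3, G4, giving (22*s^3 - 91*s^2 + 14*s - 29)/(6*s^2 - 27*s + 12)
(2) close the feedback loop around (G1+G2+G3+G4), G5 - this is the overall T(s), already in the required normalized form

Answer: (-44*s^4 + 138*s^3 + 154*s^2 + 30*s + 58)/(54*s^3 - 231*s^2 + 72*s - 111)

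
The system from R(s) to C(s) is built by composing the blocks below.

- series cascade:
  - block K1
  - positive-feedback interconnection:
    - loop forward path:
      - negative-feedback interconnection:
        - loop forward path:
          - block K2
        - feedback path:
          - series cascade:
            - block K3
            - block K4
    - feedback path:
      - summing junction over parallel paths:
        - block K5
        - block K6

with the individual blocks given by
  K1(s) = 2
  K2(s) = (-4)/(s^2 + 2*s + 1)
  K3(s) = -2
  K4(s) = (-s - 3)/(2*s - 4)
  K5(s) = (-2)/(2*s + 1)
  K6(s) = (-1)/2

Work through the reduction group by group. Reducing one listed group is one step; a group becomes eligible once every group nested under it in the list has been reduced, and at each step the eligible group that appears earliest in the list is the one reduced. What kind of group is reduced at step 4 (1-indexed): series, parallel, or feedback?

(1) multiply K3, K4 (series)
(2) reduce the feedback loop with forward K2 and return (K3*K4)
(3) add K5, K6 (parallel)
(4) collapse the loop ([K2/(1+K2*(K3*K4))] forward, (K5+K6) return)
(5) combine K1, [[K2/(1+K2*(K3*K4))]/(1-[K2/(1+K2*(K3*K4))]*(K5+K6))] in series
At step 4 the group reduced is feedback.

Hence the answer: feedback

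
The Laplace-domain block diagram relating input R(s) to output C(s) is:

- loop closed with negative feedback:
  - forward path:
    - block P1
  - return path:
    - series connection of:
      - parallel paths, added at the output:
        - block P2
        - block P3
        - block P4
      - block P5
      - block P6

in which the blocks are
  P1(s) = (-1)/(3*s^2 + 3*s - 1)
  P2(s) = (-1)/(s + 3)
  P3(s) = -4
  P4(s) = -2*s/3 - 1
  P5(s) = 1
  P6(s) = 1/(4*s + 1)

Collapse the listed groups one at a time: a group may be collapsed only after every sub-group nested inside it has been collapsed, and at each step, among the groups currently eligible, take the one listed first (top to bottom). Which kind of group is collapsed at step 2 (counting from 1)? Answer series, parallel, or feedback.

The answer is series.

Reasoning:
1. parallel reduction of P2, P3, P4
2. reduce the series chain (P2+P3+P4), P5, P6
3. collapse the loop (P1 forward, ((P2+P3+P4)*P5*P6) return)
At step 2 the group reduced is series.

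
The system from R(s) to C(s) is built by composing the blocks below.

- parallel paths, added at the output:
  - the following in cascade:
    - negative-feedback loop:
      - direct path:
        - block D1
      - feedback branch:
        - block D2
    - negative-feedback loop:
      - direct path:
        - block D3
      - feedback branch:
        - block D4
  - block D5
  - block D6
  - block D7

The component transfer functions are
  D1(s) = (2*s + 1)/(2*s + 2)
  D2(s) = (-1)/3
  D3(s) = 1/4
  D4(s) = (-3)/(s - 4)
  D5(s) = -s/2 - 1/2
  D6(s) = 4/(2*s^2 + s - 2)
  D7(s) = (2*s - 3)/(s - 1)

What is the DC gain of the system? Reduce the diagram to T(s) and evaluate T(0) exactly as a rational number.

Step 1 - feedback reduction of D1, D2, giving (6*s + 3)/(4*s + 5)
Step 2 - collapse the loop (D3 forward, D4 return), giving (s - 4)/(4*s - 19)
Step 3 - cascade [D1/(1+D1*D2)], [D3/(1+D3*D4)], giving (6*s^2 - 21*s - 12)/(16*s^2 - 56*s - 95)
Step 4 - combine ([D1/(1+D1*D2)]*[D3/(1+D3*D4)]), D5, D6, D7 in parallel, giving (-32*s^6 + 248*s^5 - 362*s^4 - 563*s^3 + 866*s^2 + 351*s - 238)/(64*s^5 - 256*s^4 - 364*s^3 + 590*s^2 + 346*s - 380)
DC gain: substitute s = 0 into T(s) from step 4: T(0) = -238/(-380) = 119/190.

Answer: 119/190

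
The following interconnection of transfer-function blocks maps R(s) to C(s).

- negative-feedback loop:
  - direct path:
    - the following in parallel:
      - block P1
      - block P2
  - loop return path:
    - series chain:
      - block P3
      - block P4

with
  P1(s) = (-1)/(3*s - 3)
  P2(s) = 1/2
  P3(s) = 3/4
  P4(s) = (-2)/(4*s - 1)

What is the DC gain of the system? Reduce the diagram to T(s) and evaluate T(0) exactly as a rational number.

The answer is 10/27.

Reasoning:
Step 1. combine P1, P2 in parallel: (3*s - 5)/(6*s - 6)
Step 2. combine P3, P4 in series: (-3)/(8*s - 2)
Step 3. apply the feedback formula to (P1+P2), (P3*P4): (24*s^2 - 46*s + 10)/(48*s^2 - 69*s + 27)
DC gain: substitute s = 0 into T(s) from step 3: T(0) = 10/27.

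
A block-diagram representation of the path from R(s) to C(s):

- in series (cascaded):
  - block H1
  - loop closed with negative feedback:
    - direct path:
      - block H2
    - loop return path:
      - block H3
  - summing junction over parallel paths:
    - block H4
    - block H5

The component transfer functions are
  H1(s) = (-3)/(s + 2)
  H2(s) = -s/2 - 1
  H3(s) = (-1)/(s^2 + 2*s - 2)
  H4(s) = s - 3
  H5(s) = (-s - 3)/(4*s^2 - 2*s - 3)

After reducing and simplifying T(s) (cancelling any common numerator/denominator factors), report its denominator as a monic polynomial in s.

Step 1. close the feedback loop around H2, H3 gives (-s^3 - 4*s^2 - 2*s + 4)/(2*s^2 + 5*s - 2)
Step 2. parallel reduction of H4, H5 gives (4*s^3 - 14*s^2 + 2*s + 6)/(4*s^2 - 2*s - 3)
Step 3. multiply H1, [H2/(1+H2*H3)], (H4+H5) (series) gives (12*s^5 - 18*s^4 - 102*s^3 + 114*s^2 + 24*s - 36)/(8*s^4 + 16*s^3 - 24*s^2 - 11*s + 6)
The result of step 3 is T(s) in lowest terms. Its denominator has leading coefficient 8; dividing the denominator through by 8 makes it monic.

Final answer: s^4 + 2*s^3 - 3*s^2 - 11*s/8 + 3/4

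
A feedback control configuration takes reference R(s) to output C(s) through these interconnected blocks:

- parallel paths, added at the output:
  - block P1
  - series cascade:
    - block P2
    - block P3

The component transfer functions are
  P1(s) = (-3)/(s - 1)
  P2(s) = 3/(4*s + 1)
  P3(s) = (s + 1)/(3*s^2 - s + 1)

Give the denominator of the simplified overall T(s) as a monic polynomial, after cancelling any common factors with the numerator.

1. series reduction of P2, P3 gives (3*s + 3)/(12*s^3 - s^2 + 3*s + 1)
2. reduce the parallel group P1, (P2*P3) gives (-36*s^3 + 6*s^2 - 9*s - 6)/(12*s^4 - 13*s^3 + 4*s^2 - 2*s - 1)
The result of step 2 is T(s) in lowest terms. Its denominator has leading coefficient 12; dividing the denominator through by 12 makes it monic.

Hence the answer: s^4 - 13*s^3/12 + s^2/3 - s/6 - 1/12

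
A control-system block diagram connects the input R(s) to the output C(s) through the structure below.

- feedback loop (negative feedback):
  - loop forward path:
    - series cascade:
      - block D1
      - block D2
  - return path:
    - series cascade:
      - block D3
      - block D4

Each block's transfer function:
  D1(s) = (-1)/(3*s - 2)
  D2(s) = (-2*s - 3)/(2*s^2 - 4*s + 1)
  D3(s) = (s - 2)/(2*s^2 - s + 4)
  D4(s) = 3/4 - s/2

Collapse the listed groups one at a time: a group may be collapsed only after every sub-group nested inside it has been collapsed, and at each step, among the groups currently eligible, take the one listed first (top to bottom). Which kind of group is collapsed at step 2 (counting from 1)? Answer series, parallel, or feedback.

Answer: series

Working:
Step 1. series reduction of D1, D2
Step 2. combine D3, D4 in series
Step 3. feedback reduction of (D1*D2), (D3*D4)
At step 2 the group reduced is series.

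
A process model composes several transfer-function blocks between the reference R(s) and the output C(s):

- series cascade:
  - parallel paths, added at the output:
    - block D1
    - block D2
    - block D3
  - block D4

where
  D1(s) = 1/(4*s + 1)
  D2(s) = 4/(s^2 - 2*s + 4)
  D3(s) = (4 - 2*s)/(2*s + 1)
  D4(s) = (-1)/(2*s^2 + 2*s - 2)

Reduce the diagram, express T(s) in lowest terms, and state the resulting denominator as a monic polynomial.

(1) sum the parallel branches D1, D2, D3 = (-8*s^4 + 32*s^3 - 27*s^2 + 78*s + 24)/(8*s^4 - 10*s^3 + 21*s^2 + 22*s + 4)
(2) multiply (D1+D2+D3), D4 (series) = (8*s^4 - 32*s^3 + 27*s^2 - 78*s - 24)/(16*s^6 - 4*s^5 + 6*s^4 + 106*s^3 + 10*s^2 - 36*s - 8)
No further cancellation is possible in the step-2 result, so that is T(s). Its denominator becomes monic after dividing by the leading coefficient 16.

Hence the answer: s^6 - s^5/4 + 3*s^4/8 + 53*s^3/8 + 5*s^2/8 - 9*s/4 - 1/2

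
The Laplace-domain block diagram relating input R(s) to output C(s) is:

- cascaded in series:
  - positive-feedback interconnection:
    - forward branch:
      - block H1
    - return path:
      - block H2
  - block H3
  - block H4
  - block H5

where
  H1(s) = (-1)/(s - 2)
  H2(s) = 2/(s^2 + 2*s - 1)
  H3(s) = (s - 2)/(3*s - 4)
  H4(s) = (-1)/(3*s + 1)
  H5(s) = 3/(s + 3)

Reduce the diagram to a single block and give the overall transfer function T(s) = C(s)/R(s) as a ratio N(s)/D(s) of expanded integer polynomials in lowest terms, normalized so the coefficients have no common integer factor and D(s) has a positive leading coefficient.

First reduce the diagram to T(s).

(1) apply the feedback formula to H1, H2 = (-s^2 - 2*s + 1)/(s^3 - 5*s + 4)
(2) series reduction of [H1/(1-H1*H2)], H3, H4, H5, which is the overall transfer function T(s) = C(s)/R(s) in lowest terms

Answer: (3*s^3 - 15*s + 6)/(9*s^6 + 18*s^5 - 76*s^4 - 66*s^3 + 227*s^2 - 64*s - 48)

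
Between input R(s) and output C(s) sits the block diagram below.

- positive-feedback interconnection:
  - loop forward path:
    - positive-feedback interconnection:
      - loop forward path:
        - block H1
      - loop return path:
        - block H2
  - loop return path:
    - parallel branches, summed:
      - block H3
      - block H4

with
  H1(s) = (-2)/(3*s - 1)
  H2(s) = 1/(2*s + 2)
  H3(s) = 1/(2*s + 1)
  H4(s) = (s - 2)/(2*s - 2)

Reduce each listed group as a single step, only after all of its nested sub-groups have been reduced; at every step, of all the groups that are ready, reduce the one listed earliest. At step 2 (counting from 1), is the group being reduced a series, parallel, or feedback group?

The answer is parallel.

Reasoning:
Step 1 - feedback reduction of H1, H2
Step 2 - reduce the parallel group H3, H4
Step 3 - close the feedback loop around [H1/(1-H1*H2)], (H3+H4)
Step 2 collapses a parallel group.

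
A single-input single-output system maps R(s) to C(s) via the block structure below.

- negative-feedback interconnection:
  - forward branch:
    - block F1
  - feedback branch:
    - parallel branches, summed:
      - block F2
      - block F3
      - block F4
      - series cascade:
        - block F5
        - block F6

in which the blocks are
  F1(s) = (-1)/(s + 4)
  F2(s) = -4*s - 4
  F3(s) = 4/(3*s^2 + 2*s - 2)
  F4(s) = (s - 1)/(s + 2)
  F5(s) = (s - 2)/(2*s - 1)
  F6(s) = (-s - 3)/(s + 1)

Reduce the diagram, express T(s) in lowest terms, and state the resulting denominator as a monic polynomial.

The answer is s^6 + 14*s^5/3 + 69*s^4/10 - s^3/15 - 71*s^2/10 - 9*s/5 + 11/5.

Reasoning:
Step 1: reduce the series chain F5, F6: (-s^2 - s + 6)/(2*s^2 + s - 1)
Step 2: combine F2, F3, F4, (F5*F6) in parallel: (-24*s^6 - 97*s^5 - 122*s^4 + 24*s^3 + 151*s^2 + 34*s - 50)/(6*s^5 + 19*s^4 + 9*s^3 - 14*s^2 - 6*s + 4)
Step 3: reduce the feedback loop with forward F1 and return (F2+F3+F4+(F5*F6)): (-6*s^5 - 19*s^4 - 9*s^3 + 14*s^2 + 6*s - 4)/(30*s^6 + 140*s^5 + 207*s^4 - 2*s^3 - 213*s^2 - 54*s + 66)
The result of step 3 is T(s) in lowest terms. Its denominator has leading coefficient 30; dividing the denominator through by 30 makes it monic.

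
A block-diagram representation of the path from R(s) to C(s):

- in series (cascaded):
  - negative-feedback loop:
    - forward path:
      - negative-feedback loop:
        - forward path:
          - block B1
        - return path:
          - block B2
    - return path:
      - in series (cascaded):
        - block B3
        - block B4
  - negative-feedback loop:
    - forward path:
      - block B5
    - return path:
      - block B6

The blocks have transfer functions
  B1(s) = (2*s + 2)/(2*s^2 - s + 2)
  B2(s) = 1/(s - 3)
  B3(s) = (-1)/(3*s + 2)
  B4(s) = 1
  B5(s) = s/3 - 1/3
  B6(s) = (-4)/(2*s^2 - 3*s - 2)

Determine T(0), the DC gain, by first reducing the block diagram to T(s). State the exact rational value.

Answer: -6

Working:
Step 1. apply the feedback formula to B1, B2 gives (2*s^2 - 4*s - 6)/(2*s^3 - 7*s^2 + 7*s - 4)
Step 2. combine B3, B4 in series gives (-1)/(3*s + 2)
Step 3. feedback reduction of [B1/(1+B1*B2)], (B3*B4) gives (6*s^3 - 8*s^2 - 26*s - 12)/(6*s^4 - 17*s^3 + 5*s^2 + 6*s - 2)
Step 4. reduce the feedback loop with forward B5 and return B6 gives (2*s^3 - 5*s^2 + s + 2)/(6*s^2 - 13*s - 2)
Step 5. reduce the series chain [[B1/(1+B1*B2)]/(1+[B1/(1+B1*B2)]*(B3*B4))], [B5/(1+B5*B6)] gives (12*s^6 - 46*s^5 - 6*s^4 + 110*s^3 + 18*s^2 - 64*s - 24)/(36*s^6 - 180*s^5 + 239*s^4 + 5*s^3 - 100*s^2 + 14*s + 4)
The step-5 result is T(s). Setting s = 0: T(0) = -24/4 = -6.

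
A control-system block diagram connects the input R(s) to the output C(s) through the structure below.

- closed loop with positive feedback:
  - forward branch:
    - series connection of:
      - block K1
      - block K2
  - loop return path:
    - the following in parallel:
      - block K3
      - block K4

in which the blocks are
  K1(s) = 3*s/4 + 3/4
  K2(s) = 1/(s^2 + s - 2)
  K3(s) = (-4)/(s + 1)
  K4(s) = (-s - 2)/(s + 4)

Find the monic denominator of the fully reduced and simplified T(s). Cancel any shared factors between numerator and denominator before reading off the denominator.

Reducing step by step:

Step 1 - combine K1, K2 in series; result (3*s + 3)/(4*s^2 + 4*s - 8)
Step 2 - reduce the parallel group K3, K4; result (-s^2 - 7*s - 18)/(s^2 + 5*s + 4)
Step 3 - collapse the loop ((K1*K2) forward, (K3+K4) return); result (3*s^2 + 15*s + 12)/(4*s^3 + 23*s^2 + 29*s + 22)
That last expression is T(s), already simplified. Scaling its denominator by 1/4 (the reciprocal of the leading coefficient) yields the monic denominator.

Answer: s^3 + 23*s^2/4 + 29*s/4 + 11/2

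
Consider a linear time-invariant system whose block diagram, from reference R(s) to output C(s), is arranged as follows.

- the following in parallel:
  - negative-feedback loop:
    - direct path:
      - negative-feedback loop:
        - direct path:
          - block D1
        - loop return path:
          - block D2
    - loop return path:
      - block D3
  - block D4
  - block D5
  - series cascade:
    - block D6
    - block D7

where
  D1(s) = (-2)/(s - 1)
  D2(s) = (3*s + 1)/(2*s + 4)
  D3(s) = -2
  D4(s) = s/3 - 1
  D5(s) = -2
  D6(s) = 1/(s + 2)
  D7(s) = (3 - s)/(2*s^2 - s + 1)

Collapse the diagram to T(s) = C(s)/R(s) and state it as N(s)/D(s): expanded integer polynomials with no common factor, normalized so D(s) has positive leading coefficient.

Step 1. close the feedback loop around D1, D2 = (-2*s - 4)/(s^2 - 2*s - 3)
Step 2. apply the feedback formula to [D1/(1+D1*D2)], D3 = (-2*s - 4)/(s^2 + 2*s + 5)
Step 3. cascade D6, D7 = (3 - s)/(2*s^3 + 3*s^2 - s + 2)
Step 4. sum the parallel branches [[D1/(1+D1*D2)]/(1+[D1/(1+D1*D2)]*D3)], D4, D5, (D6*D7): this yields T(s), and no further normalization is needed

Therefore the answer is (2*s^6 - 11*s^5 - 60*s^4 - 165*s^3 - 163*s^2 + 22*s - 69)/(6*s^5 + 21*s^4 + 45*s^3 + 45*s^2 - 3*s + 30).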